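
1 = 1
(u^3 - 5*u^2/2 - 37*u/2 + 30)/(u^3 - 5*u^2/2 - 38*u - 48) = (2*u^2 - 13*u + 15)/(2*u^2 - 13*u - 24)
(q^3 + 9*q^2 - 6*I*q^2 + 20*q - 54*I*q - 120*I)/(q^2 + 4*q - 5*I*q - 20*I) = (q^2 + q*(5 - 6*I) - 30*I)/(q - 5*I)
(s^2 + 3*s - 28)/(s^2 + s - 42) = (s - 4)/(s - 6)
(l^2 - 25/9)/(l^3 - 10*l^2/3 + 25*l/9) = (3*l + 5)/(l*(3*l - 5))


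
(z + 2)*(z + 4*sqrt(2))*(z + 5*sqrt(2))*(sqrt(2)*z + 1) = sqrt(2)*z^4 + 2*sqrt(2)*z^3 + 19*z^3 + 38*z^2 + 49*sqrt(2)*z^2 + 40*z + 98*sqrt(2)*z + 80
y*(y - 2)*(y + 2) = y^3 - 4*y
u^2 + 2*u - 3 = (u - 1)*(u + 3)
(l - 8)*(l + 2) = l^2 - 6*l - 16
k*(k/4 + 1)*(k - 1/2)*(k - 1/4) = k^4/4 + 13*k^3/16 - 23*k^2/32 + k/8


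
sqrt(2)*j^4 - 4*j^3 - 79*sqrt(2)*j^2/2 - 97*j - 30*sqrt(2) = (j - 6*sqrt(2))*(j + sqrt(2))*(j + 5*sqrt(2)/2)*(sqrt(2)*j + 1)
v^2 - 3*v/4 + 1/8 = (v - 1/2)*(v - 1/4)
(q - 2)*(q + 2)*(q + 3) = q^3 + 3*q^2 - 4*q - 12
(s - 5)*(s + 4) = s^2 - s - 20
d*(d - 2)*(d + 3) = d^3 + d^2 - 6*d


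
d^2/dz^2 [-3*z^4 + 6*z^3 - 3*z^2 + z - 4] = -36*z^2 + 36*z - 6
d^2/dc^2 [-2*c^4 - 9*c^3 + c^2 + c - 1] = -24*c^2 - 54*c + 2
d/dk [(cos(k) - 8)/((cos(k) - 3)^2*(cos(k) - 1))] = (-25*cos(k) + cos(2*k) + 38)*sin(k)/((cos(k) - 3)^3*(cos(k) - 1)^2)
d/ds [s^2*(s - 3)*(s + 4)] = s*(4*s^2 + 3*s - 24)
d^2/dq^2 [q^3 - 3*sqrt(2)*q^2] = 6*q - 6*sqrt(2)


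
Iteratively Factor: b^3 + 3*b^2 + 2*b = (b + 1)*(b^2 + 2*b) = b*(b + 1)*(b + 2)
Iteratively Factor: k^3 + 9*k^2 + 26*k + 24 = (k + 4)*(k^2 + 5*k + 6) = (k + 3)*(k + 4)*(k + 2)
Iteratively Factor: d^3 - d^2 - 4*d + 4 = (d + 2)*(d^2 - 3*d + 2) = (d - 1)*(d + 2)*(d - 2)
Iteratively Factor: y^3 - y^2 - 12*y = (y - 4)*(y^2 + 3*y) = (y - 4)*(y + 3)*(y)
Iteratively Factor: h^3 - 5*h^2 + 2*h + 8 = (h + 1)*(h^2 - 6*h + 8) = (h - 2)*(h + 1)*(h - 4)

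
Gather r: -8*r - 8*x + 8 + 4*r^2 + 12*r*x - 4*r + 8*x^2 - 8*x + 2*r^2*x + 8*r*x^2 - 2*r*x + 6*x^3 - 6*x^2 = r^2*(2*x + 4) + r*(8*x^2 + 10*x - 12) + 6*x^3 + 2*x^2 - 16*x + 8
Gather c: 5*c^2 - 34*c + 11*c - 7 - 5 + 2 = 5*c^2 - 23*c - 10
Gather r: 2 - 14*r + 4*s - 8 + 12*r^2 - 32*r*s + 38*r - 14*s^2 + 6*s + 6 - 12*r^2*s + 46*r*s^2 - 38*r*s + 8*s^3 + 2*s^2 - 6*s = r^2*(12 - 12*s) + r*(46*s^2 - 70*s + 24) + 8*s^3 - 12*s^2 + 4*s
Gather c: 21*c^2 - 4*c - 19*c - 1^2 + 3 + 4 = 21*c^2 - 23*c + 6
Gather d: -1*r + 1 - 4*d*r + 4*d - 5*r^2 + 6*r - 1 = d*(4 - 4*r) - 5*r^2 + 5*r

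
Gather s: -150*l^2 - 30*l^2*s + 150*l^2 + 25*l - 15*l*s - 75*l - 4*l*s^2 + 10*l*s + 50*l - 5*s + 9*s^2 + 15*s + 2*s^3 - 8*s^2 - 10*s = 2*s^3 + s^2*(1 - 4*l) + s*(-30*l^2 - 5*l)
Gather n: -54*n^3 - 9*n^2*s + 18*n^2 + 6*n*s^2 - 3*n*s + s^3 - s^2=-54*n^3 + n^2*(18 - 9*s) + n*(6*s^2 - 3*s) + s^3 - s^2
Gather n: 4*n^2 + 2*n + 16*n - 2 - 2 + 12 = 4*n^2 + 18*n + 8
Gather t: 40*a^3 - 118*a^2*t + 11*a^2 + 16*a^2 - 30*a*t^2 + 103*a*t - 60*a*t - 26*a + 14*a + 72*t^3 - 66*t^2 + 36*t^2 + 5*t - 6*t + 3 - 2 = 40*a^3 + 27*a^2 - 12*a + 72*t^3 + t^2*(-30*a - 30) + t*(-118*a^2 + 43*a - 1) + 1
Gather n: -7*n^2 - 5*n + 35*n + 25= -7*n^2 + 30*n + 25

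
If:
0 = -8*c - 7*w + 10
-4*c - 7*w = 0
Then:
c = 5/2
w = -10/7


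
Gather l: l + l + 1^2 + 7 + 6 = 2*l + 14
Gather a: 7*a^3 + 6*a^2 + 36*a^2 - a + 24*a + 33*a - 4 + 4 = 7*a^3 + 42*a^2 + 56*a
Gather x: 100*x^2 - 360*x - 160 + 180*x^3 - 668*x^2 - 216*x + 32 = 180*x^3 - 568*x^2 - 576*x - 128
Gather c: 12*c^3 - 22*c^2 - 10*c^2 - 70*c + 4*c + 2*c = 12*c^3 - 32*c^2 - 64*c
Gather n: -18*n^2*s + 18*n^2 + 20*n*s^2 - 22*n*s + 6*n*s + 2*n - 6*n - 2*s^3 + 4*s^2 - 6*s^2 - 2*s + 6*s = n^2*(18 - 18*s) + n*(20*s^2 - 16*s - 4) - 2*s^3 - 2*s^2 + 4*s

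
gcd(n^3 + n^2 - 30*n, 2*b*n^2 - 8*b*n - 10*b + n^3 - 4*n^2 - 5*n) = n - 5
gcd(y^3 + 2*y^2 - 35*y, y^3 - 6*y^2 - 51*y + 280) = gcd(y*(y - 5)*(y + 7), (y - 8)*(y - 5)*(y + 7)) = y^2 + 2*y - 35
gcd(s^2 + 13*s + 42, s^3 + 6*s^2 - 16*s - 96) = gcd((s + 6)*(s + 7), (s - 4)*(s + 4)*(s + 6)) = s + 6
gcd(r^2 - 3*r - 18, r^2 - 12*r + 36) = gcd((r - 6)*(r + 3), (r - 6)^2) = r - 6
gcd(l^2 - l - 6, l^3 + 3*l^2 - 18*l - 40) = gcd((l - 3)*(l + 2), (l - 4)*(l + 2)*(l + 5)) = l + 2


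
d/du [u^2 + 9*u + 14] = 2*u + 9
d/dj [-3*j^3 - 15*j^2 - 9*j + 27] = -9*j^2 - 30*j - 9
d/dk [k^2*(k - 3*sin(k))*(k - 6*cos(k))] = k*(k*(k - 3*sin(k))*(6*sin(k) + 1) - k*(k - 6*cos(k))*(3*cos(k) - 1) + 2*(k - 3*sin(k))*(k - 6*cos(k)))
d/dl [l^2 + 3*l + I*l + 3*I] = 2*l + 3 + I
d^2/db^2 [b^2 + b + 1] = 2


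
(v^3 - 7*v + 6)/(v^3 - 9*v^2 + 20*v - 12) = (v + 3)/(v - 6)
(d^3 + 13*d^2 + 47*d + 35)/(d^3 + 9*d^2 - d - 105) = (d + 1)/(d - 3)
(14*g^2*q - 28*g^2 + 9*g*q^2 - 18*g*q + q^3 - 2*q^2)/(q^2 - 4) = (14*g^2 + 9*g*q + q^2)/(q + 2)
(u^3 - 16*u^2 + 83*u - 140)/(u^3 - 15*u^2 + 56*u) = (u^2 - 9*u + 20)/(u*(u - 8))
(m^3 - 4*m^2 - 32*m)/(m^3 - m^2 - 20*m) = (m - 8)/(m - 5)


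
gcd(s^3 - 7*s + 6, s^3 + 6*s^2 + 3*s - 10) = s - 1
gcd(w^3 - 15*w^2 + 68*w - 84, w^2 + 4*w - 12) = w - 2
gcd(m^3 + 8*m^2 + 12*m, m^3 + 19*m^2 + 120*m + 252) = m + 6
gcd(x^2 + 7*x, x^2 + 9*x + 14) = x + 7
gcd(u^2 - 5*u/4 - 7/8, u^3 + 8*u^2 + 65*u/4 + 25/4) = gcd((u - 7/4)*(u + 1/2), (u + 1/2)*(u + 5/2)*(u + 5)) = u + 1/2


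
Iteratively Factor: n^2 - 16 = (n + 4)*(n - 4)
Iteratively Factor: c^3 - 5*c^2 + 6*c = (c - 3)*(c^2 - 2*c) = c*(c - 3)*(c - 2)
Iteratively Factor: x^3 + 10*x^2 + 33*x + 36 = (x + 4)*(x^2 + 6*x + 9) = (x + 3)*(x + 4)*(x + 3)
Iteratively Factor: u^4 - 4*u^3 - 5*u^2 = (u + 1)*(u^3 - 5*u^2) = u*(u + 1)*(u^2 - 5*u) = u*(u - 5)*(u + 1)*(u)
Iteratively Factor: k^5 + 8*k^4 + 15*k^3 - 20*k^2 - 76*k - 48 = (k + 3)*(k^4 + 5*k^3 - 20*k - 16) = (k - 2)*(k + 3)*(k^3 + 7*k^2 + 14*k + 8) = (k - 2)*(k + 2)*(k + 3)*(k^2 + 5*k + 4) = (k - 2)*(k + 2)*(k + 3)*(k + 4)*(k + 1)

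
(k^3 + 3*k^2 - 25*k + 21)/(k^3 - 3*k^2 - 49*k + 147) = (k - 1)/(k - 7)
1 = 1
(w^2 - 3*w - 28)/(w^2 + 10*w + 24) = (w - 7)/(w + 6)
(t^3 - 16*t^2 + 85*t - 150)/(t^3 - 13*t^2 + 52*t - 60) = (t - 5)/(t - 2)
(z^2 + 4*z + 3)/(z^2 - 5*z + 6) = (z^2 + 4*z + 3)/(z^2 - 5*z + 6)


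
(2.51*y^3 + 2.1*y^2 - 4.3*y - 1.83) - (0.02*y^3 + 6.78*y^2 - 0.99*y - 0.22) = 2.49*y^3 - 4.68*y^2 - 3.31*y - 1.61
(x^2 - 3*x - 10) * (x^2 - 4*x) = x^4 - 7*x^3 + 2*x^2 + 40*x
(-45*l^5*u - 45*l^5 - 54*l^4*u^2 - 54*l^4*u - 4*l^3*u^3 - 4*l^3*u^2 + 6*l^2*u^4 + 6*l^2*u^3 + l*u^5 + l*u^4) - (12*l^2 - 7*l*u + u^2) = -45*l^5*u - 45*l^5 - 54*l^4*u^2 - 54*l^4*u - 4*l^3*u^3 - 4*l^3*u^2 + 6*l^2*u^4 + 6*l^2*u^3 - 12*l^2 + l*u^5 + l*u^4 + 7*l*u - u^2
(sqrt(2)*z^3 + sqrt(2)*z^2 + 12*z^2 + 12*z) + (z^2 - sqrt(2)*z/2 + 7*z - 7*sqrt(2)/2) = sqrt(2)*z^3 + sqrt(2)*z^2 + 13*z^2 - sqrt(2)*z/2 + 19*z - 7*sqrt(2)/2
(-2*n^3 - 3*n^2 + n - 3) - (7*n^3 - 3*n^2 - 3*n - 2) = -9*n^3 + 4*n - 1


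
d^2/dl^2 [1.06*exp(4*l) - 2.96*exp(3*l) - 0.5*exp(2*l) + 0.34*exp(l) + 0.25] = (16.96*exp(3*l) - 26.64*exp(2*l) - 2.0*exp(l) + 0.34)*exp(l)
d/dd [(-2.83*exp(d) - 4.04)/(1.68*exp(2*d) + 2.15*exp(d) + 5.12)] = (4.7544*exp(2*d) + 13.5744*exp(d) - 5.8036)*exp(d)/(2.8224*exp(4*d) + 7.224*exp(3*d) + 21.8257*exp(2*d) + 22.016*exp(d) + 26.2144)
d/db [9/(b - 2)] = -9/(b - 2)^2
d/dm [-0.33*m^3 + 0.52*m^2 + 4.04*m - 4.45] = -0.99*m^2 + 1.04*m + 4.04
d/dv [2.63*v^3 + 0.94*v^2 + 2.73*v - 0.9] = 7.89*v^2 + 1.88*v + 2.73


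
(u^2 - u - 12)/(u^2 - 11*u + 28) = (u + 3)/(u - 7)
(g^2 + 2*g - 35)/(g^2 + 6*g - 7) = (g - 5)/(g - 1)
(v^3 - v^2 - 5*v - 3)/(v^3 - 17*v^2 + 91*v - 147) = (v^2 + 2*v + 1)/(v^2 - 14*v + 49)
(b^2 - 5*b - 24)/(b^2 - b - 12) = (b - 8)/(b - 4)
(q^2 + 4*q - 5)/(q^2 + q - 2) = (q + 5)/(q + 2)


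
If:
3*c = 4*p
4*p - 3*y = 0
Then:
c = y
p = 3*y/4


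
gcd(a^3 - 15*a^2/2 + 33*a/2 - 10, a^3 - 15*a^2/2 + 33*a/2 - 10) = a^3 - 15*a^2/2 + 33*a/2 - 10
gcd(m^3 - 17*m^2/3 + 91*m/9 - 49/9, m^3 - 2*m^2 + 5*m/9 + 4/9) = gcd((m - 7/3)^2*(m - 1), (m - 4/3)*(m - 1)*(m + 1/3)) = m - 1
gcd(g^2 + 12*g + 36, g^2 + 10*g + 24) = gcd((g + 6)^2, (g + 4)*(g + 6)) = g + 6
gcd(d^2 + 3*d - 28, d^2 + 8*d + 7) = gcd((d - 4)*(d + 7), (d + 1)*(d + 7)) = d + 7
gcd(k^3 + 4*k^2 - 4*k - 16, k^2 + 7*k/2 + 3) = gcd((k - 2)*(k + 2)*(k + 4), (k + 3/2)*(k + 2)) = k + 2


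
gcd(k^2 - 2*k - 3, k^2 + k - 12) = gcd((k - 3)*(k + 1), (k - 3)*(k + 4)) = k - 3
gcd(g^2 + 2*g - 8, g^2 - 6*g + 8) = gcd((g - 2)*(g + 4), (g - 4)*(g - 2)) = g - 2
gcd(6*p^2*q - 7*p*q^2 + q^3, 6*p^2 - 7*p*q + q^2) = 6*p^2 - 7*p*q + q^2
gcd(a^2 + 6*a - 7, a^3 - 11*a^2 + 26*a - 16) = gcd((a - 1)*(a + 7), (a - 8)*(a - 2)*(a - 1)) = a - 1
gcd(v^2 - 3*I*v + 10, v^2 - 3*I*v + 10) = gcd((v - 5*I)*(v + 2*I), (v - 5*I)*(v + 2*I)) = v^2 - 3*I*v + 10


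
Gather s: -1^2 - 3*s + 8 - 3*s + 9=16 - 6*s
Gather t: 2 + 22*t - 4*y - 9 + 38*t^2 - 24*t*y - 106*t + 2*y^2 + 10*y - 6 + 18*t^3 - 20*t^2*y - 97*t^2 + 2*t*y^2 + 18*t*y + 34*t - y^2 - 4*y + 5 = 18*t^3 + t^2*(-20*y - 59) + t*(2*y^2 - 6*y - 50) + y^2 + 2*y - 8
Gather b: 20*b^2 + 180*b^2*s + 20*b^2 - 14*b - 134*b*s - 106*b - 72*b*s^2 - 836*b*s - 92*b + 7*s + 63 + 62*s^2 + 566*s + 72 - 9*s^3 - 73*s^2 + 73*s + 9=b^2*(180*s + 40) + b*(-72*s^2 - 970*s - 212) - 9*s^3 - 11*s^2 + 646*s + 144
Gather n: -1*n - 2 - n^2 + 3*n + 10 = -n^2 + 2*n + 8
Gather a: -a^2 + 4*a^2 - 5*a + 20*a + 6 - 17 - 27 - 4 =3*a^2 + 15*a - 42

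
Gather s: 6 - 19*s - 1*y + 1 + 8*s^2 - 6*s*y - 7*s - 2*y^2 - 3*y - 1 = 8*s^2 + s*(-6*y - 26) - 2*y^2 - 4*y + 6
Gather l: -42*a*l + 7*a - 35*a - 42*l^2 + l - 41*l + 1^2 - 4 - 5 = -28*a - 42*l^2 + l*(-42*a - 40) - 8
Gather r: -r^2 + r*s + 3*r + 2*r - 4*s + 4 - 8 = -r^2 + r*(s + 5) - 4*s - 4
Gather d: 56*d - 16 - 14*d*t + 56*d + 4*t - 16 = d*(112 - 14*t) + 4*t - 32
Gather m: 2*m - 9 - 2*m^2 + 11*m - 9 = -2*m^2 + 13*m - 18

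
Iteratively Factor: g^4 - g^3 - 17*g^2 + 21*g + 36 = (g + 1)*(g^3 - 2*g^2 - 15*g + 36) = (g - 3)*(g + 1)*(g^2 + g - 12) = (g - 3)^2*(g + 1)*(g + 4)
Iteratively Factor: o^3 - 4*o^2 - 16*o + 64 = (o - 4)*(o^2 - 16) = (o - 4)*(o + 4)*(o - 4)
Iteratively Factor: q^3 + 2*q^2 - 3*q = (q + 3)*(q^2 - q) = (q - 1)*(q + 3)*(q)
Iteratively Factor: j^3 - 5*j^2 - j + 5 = (j - 5)*(j^2 - 1) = (j - 5)*(j + 1)*(j - 1)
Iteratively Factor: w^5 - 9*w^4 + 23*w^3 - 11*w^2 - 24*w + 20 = (w + 1)*(w^4 - 10*w^3 + 33*w^2 - 44*w + 20) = (w - 1)*(w + 1)*(w^3 - 9*w^2 + 24*w - 20) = (w - 2)*(w - 1)*(w + 1)*(w^2 - 7*w + 10) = (w - 2)^2*(w - 1)*(w + 1)*(w - 5)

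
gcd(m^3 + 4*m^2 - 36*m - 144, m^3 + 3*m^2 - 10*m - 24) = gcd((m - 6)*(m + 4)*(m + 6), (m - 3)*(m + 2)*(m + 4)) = m + 4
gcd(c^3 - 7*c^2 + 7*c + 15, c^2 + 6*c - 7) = 1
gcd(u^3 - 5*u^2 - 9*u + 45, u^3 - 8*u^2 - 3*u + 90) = u^2 - 2*u - 15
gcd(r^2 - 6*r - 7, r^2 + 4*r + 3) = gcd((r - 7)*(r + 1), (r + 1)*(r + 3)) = r + 1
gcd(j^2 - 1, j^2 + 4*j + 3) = j + 1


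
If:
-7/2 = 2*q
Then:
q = -7/4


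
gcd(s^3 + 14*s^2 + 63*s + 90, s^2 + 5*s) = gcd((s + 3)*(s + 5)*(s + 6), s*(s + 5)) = s + 5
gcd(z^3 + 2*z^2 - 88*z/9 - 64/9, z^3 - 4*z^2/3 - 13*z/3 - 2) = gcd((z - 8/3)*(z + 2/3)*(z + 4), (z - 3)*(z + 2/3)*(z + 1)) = z + 2/3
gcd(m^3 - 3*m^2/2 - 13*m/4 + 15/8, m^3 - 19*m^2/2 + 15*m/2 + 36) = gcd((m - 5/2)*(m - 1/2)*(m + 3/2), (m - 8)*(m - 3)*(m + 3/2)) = m + 3/2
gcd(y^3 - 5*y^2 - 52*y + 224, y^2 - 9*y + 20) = y - 4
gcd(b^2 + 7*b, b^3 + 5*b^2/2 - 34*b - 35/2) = b + 7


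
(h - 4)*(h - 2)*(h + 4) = h^3 - 2*h^2 - 16*h + 32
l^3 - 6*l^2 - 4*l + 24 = (l - 6)*(l - 2)*(l + 2)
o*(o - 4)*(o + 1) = o^3 - 3*o^2 - 4*o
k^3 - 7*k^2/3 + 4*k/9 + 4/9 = (k - 2)*(k - 2/3)*(k + 1/3)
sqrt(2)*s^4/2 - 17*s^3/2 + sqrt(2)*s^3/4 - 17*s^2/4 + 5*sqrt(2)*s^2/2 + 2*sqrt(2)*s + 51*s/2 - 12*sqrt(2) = (s - 3/2)*(s - 8*sqrt(2))*(s - sqrt(2)/2)*(sqrt(2)*s/2 + sqrt(2))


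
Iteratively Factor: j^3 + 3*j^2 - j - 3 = (j + 1)*(j^2 + 2*j - 3) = (j - 1)*(j + 1)*(j + 3)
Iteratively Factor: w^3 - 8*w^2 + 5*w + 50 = (w - 5)*(w^2 - 3*w - 10) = (w - 5)*(w + 2)*(w - 5)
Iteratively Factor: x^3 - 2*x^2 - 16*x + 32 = (x - 4)*(x^2 + 2*x - 8) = (x - 4)*(x - 2)*(x + 4)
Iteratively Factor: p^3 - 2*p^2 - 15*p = (p + 3)*(p^2 - 5*p) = (p - 5)*(p + 3)*(p)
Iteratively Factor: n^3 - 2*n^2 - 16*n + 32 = (n - 4)*(n^2 + 2*n - 8) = (n - 4)*(n + 4)*(n - 2)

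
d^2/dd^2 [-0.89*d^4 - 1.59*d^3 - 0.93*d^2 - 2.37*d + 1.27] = -10.68*d^2 - 9.54*d - 1.86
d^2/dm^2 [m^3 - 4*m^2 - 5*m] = 6*m - 8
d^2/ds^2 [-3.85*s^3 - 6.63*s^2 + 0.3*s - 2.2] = -23.1*s - 13.26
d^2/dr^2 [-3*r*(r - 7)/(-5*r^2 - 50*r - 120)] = 6*(-17*r^3 - 72*r^2 + 504*r + 2256)/(5*(r^6 + 30*r^5 + 372*r^4 + 2440*r^3 + 8928*r^2 + 17280*r + 13824))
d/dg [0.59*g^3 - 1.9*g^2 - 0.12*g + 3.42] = 1.77*g^2 - 3.8*g - 0.12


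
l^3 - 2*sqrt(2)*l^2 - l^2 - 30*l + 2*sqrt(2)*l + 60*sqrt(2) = (l - 6)*(l + 5)*(l - 2*sqrt(2))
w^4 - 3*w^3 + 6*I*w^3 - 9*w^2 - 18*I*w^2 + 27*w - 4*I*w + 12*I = (w - 3)*(w + I)^2*(w + 4*I)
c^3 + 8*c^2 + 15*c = c*(c + 3)*(c + 5)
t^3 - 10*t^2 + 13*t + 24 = (t - 8)*(t - 3)*(t + 1)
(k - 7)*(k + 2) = k^2 - 5*k - 14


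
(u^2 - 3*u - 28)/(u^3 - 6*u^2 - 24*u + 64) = (u - 7)/(u^2 - 10*u + 16)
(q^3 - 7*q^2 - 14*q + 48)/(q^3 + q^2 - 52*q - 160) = (q^2 + q - 6)/(q^2 + 9*q + 20)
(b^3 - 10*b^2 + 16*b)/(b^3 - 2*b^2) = (b - 8)/b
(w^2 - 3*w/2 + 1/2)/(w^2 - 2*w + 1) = (w - 1/2)/(w - 1)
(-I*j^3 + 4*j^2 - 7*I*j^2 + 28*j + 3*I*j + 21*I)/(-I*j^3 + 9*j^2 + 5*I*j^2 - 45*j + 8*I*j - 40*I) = (j^2 + j*(7 + 3*I) + 21*I)/(j^2 + j*(-5 + 8*I) - 40*I)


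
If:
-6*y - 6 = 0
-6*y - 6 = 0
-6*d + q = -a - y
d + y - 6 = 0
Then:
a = 43 - q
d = 7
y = -1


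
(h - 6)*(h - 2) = h^2 - 8*h + 12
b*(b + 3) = b^2 + 3*b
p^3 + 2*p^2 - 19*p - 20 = (p - 4)*(p + 1)*(p + 5)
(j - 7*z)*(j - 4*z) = j^2 - 11*j*z + 28*z^2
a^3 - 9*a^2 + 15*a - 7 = (a - 7)*(a - 1)^2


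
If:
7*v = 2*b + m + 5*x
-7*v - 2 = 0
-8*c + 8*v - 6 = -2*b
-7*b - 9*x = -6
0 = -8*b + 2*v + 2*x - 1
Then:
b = -15/602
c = -2509/2408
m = -3239/602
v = -2/7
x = 59/86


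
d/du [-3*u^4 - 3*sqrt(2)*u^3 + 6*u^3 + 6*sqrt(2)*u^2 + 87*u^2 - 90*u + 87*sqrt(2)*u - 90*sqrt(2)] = -12*u^3 - 9*sqrt(2)*u^2 + 18*u^2 + 12*sqrt(2)*u + 174*u - 90 + 87*sqrt(2)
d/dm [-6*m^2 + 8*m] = 8 - 12*m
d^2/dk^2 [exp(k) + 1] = exp(k)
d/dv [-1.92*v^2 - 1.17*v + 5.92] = -3.84*v - 1.17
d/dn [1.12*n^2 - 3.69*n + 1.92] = 2.24*n - 3.69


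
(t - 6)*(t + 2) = t^2 - 4*t - 12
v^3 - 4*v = v*(v - 2)*(v + 2)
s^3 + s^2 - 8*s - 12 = (s - 3)*(s + 2)^2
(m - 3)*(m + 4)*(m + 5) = m^3 + 6*m^2 - 7*m - 60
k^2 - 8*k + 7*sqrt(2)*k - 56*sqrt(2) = (k - 8)*(k + 7*sqrt(2))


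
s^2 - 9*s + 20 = (s - 5)*(s - 4)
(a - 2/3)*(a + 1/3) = a^2 - a/3 - 2/9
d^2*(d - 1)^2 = d^4 - 2*d^3 + d^2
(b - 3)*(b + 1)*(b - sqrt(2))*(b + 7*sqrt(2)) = b^4 - 2*b^3 + 6*sqrt(2)*b^3 - 17*b^2 - 12*sqrt(2)*b^2 - 18*sqrt(2)*b + 28*b + 42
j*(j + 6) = j^2 + 6*j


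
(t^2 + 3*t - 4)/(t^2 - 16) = (t - 1)/(t - 4)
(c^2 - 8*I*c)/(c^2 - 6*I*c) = (c - 8*I)/(c - 6*I)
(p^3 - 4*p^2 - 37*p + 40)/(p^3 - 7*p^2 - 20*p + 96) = (p^2 + 4*p - 5)/(p^2 + p - 12)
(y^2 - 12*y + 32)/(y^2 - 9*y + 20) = (y - 8)/(y - 5)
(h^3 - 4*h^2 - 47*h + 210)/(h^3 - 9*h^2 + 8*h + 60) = (h + 7)/(h + 2)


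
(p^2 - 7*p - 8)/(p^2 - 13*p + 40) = (p + 1)/(p - 5)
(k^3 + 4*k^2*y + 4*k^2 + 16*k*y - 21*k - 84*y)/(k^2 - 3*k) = k + 4*y + 7 + 28*y/k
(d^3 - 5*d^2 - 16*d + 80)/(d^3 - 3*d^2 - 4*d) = (d^2 - d - 20)/(d*(d + 1))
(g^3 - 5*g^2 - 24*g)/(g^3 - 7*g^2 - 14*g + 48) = g/(g - 2)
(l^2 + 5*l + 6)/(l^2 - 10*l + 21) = (l^2 + 5*l + 6)/(l^2 - 10*l + 21)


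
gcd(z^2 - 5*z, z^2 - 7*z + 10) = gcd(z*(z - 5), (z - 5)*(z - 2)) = z - 5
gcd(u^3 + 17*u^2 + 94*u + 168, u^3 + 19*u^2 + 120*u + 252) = u^2 + 13*u + 42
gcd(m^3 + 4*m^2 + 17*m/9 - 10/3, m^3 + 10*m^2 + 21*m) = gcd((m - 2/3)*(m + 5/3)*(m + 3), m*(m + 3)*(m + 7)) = m + 3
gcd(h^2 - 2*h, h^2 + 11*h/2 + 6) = 1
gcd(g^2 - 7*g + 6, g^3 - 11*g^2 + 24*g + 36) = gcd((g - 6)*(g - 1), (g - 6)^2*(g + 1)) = g - 6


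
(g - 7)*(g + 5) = g^2 - 2*g - 35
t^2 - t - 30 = (t - 6)*(t + 5)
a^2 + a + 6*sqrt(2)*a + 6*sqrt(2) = (a + 1)*(a + 6*sqrt(2))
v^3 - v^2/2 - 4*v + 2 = (v - 2)*(v - 1/2)*(v + 2)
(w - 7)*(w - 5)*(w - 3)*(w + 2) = w^4 - 13*w^3 + 41*w^2 + 37*w - 210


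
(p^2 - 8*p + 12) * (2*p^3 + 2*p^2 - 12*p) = 2*p^5 - 14*p^4 - 4*p^3 + 120*p^2 - 144*p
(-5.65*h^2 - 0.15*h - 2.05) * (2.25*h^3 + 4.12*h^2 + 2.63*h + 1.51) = -12.7125*h^5 - 23.6155*h^4 - 20.09*h^3 - 17.372*h^2 - 5.618*h - 3.0955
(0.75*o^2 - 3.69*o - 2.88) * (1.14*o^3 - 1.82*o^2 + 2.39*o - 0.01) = 0.855*o^5 - 5.5716*o^4 + 5.2251*o^3 - 3.585*o^2 - 6.8463*o + 0.0288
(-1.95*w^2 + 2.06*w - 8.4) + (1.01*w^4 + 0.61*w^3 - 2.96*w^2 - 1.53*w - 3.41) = 1.01*w^4 + 0.61*w^3 - 4.91*w^2 + 0.53*w - 11.81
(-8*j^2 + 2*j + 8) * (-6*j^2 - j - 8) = 48*j^4 - 4*j^3 + 14*j^2 - 24*j - 64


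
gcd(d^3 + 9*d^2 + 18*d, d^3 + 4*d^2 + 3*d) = d^2 + 3*d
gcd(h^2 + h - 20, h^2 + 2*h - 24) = h - 4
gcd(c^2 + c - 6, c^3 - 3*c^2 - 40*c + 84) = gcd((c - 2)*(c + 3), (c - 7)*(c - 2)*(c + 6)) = c - 2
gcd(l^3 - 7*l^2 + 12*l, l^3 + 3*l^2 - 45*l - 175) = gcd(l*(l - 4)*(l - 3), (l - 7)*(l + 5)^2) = 1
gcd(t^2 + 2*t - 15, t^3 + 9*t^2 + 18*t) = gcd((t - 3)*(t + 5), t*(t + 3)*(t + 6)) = 1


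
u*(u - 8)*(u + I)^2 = u^4 - 8*u^3 + 2*I*u^3 - u^2 - 16*I*u^2 + 8*u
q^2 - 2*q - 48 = (q - 8)*(q + 6)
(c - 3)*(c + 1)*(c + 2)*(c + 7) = c^4 + 7*c^3 - 7*c^2 - 55*c - 42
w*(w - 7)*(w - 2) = w^3 - 9*w^2 + 14*w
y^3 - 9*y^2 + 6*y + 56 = (y - 7)*(y - 4)*(y + 2)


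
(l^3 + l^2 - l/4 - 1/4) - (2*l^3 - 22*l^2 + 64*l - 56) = -l^3 + 23*l^2 - 257*l/4 + 223/4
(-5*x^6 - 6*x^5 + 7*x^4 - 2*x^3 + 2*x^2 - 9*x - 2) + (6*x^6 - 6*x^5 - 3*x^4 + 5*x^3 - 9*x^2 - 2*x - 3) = x^6 - 12*x^5 + 4*x^4 + 3*x^3 - 7*x^2 - 11*x - 5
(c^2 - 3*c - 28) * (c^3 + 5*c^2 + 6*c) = c^5 + 2*c^4 - 37*c^3 - 158*c^2 - 168*c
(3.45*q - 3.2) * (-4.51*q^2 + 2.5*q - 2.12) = -15.5595*q^3 + 23.057*q^2 - 15.314*q + 6.784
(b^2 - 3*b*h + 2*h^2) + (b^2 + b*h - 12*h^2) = 2*b^2 - 2*b*h - 10*h^2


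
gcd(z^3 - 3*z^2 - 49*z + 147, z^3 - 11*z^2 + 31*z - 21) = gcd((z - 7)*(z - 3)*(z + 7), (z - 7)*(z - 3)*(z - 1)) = z^2 - 10*z + 21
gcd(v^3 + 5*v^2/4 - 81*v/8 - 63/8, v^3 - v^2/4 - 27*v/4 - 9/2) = v^2 - 9*v/4 - 9/4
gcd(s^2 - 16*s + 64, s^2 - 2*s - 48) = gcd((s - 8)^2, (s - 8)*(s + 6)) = s - 8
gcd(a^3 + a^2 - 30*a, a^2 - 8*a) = a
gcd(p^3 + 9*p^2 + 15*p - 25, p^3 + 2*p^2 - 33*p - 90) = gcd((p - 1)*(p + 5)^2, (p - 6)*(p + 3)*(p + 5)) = p + 5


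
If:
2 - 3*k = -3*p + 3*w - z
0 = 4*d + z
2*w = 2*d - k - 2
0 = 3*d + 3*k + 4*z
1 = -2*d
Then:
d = -1/2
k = -13/6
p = -47/12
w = -5/12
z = 2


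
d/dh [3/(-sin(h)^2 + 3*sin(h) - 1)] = 3*(2*sin(h) - 3)*cos(h)/(sin(h)^2 - 3*sin(h) + 1)^2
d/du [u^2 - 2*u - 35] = 2*u - 2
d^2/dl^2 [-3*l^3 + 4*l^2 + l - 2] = 8 - 18*l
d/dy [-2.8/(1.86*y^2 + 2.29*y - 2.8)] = (10.416*y + 6.412)/(1.86*y^2 + 2.29*y - 2.8)^2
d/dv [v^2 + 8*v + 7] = 2*v + 8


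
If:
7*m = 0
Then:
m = 0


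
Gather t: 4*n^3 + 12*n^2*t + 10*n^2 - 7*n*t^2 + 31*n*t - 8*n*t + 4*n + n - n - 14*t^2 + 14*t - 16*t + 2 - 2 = 4*n^3 + 10*n^2 + 4*n + t^2*(-7*n - 14) + t*(12*n^2 + 23*n - 2)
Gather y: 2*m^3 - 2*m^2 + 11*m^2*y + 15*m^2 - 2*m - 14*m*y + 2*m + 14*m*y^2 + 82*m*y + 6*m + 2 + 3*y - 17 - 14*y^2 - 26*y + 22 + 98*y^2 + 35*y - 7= 2*m^3 + 13*m^2 + 6*m + y^2*(14*m + 84) + y*(11*m^2 + 68*m + 12)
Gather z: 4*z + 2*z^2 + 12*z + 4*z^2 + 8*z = 6*z^2 + 24*z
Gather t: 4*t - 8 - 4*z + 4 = 4*t - 4*z - 4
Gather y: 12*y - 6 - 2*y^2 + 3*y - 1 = -2*y^2 + 15*y - 7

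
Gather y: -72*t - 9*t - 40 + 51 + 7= 18 - 81*t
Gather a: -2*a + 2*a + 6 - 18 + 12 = 0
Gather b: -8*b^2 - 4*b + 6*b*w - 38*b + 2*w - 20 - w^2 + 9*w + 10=-8*b^2 + b*(6*w - 42) - w^2 + 11*w - 10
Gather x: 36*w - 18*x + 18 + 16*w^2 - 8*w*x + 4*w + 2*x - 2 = 16*w^2 + 40*w + x*(-8*w - 16) + 16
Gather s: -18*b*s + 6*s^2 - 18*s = 6*s^2 + s*(-18*b - 18)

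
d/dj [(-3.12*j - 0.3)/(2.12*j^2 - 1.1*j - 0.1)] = (6.6144*j^2 + 1.272*j - 0.018)/(4.4944*j^4 - 4.664*j^3 + 0.786*j^2 + 0.22*j + 0.01)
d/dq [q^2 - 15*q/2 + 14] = 2*q - 15/2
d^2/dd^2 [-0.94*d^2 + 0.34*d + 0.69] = -1.88000000000000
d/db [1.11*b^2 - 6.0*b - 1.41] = 2.22*b - 6.0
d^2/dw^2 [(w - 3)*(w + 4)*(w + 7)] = 6*w + 16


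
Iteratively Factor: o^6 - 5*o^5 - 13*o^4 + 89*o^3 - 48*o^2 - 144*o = (o - 3)*(o^5 - 2*o^4 - 19*o^3 + 32*o^2 + 48*o) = (o - 4)*(o - 3)*(o^4 + 2*o^3 - 11*o^2 - 12*o) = (o - 4)*(o - 3)*(o + 4)*(o^3 - 2*o^2 - 3*o) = (o - 4)*(o - 3)^2*(o + 4)*(o^2 + o) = (o - 4)*(o - 3)^2*(o + 1)*(o + 4)*(o)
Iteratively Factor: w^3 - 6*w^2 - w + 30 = (w - 3)*(w^2 - 3*w - 10) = (w - 5)*(w - 3)*(w + 2)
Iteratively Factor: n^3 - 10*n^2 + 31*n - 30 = (n - 3)*(n^2 - 7*n + 10) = (n - 3)*(n - 2)*(n - 5)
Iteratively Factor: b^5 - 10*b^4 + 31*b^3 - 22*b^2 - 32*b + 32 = (b - 1)*(b^4 - 9*b^3 + 22*b^2 - 32) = (b - 2)*(b - 1)*(b^3 - 7*b^2 + 8*b + 16) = (b - 4)*(b - 2)*(b - 1)*(b^2 - 3*b - 4) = (b - 4)*(b - 2)*(b - 1)*(b + 1)*(b - 4)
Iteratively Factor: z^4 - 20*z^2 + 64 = (z - 2)*(z^3 + 2*z^2 - 16*z - 32) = (z - 2)*(z + 4)*(z^2 - 2*z - 8) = (z - 2)*(z + 2)*(z + 4)*(z - 4)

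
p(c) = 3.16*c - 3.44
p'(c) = 3.16000000000000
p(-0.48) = -4.96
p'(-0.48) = 3.16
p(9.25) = 25.79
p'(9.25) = 3.16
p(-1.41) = -7.90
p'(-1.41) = 3.16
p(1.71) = 1.96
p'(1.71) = 3.16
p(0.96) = -0.41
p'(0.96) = 3.16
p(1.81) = 2.28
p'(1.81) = 3.16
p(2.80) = 5.41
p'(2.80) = 3.16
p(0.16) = -2.93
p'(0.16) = 3.16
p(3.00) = 6.04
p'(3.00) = 3.16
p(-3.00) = -12.92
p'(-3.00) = 3.16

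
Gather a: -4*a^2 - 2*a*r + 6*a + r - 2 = -4*a^2 + a*(6 - 2*r) + r - 2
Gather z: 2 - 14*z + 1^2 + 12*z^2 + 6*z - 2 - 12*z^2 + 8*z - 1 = 0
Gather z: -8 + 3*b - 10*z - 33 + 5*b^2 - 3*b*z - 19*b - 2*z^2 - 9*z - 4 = 5*b^2 - 16*b - 2*z^2 + z*(-3*b - 19) - 45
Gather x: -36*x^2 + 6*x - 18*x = -36*x^2 - 12*x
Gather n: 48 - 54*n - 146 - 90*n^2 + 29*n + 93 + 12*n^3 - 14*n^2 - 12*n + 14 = 12*n^3 - 104*n^2 - 37*n + 9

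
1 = 1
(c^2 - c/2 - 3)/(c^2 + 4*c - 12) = (c + 3/2)/(c + 6)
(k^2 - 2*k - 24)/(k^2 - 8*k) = (k^2 - 2*k - 24)/(k*(k - 8))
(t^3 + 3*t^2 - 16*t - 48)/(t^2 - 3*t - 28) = (t^2 - t - 12)/(t - 7)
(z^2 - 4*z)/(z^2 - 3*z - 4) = z/(z + 1)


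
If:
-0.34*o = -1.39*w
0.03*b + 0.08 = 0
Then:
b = -2.67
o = 4.08823529411765*w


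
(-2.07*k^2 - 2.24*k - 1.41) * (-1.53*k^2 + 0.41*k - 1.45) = 3.1671*k^4 + 2.5785*k^3 + 4.2404*k^2 + 2.6699*k + 2.0445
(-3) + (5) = 2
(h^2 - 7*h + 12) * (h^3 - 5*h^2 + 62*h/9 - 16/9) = h^5 - 12*h^4 + 485*h^3/9 - 110*h^2 + 856*h/9 - 64/3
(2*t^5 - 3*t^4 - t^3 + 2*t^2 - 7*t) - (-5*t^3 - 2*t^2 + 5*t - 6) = 2*t^5 - 3*t^4 + 4*t^3 + 4*t^2 - 12*t + 6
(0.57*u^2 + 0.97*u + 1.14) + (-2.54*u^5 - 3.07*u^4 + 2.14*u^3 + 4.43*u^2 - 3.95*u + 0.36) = -2.54*u^5 - 3.07*u^4 + 2.14*u^3 + 5.0*u^2 - 2.98*u + 1.5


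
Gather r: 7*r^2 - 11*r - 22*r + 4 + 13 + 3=7*r^2 - 33*r + 20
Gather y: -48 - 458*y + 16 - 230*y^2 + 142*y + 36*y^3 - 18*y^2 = 36*y^3 - 248*y^2 - 316*y - 32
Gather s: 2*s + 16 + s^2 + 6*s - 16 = s^2 + 8*s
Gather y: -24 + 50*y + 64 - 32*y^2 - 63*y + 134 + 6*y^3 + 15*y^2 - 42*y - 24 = 6*y^3 - 17*y^2 - 55*y + 150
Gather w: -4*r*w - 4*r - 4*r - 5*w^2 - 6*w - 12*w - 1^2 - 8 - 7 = -8*r - 5*w^2 + w*(-4*r - 18) - 16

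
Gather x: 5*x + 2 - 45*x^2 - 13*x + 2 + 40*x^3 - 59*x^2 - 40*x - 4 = 40*x^3 - 104*x^2 - 48*x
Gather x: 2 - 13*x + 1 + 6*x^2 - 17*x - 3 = 6*x^2 - 30*x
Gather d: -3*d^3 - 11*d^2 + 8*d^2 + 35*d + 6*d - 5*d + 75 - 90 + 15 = -3*d^3 - 3*d^2 + 36*d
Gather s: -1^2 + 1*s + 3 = s + 2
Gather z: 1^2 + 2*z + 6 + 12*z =14*z + 7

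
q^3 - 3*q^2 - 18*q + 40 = (q - 5)*(q - 2)*(q + 4)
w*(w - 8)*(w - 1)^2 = w^4 - 10*w^3 + 17*w^2 - 8*w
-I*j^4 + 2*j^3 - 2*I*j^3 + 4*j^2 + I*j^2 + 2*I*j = j*(j + 2)*(j + I)*(-I*j + 1)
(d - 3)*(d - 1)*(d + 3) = d^3 - d^2 - 9*d + 9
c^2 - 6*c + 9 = (c - 3)^2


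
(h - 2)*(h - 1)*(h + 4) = h^3 + h^2 - 10*h + 8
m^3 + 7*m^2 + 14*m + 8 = (m + 1)*(m + 2)*(m + 4)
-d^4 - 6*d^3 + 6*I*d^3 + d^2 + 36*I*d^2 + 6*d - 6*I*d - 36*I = (d + 6)*(d - 6*I)*(-I*d - I)*(-I*d + I)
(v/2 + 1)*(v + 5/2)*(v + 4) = v^3/2 + 17*v^2/4 + 23*v/2 + 10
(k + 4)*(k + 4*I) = k^2 + 4*k + 4*I*k + 16*I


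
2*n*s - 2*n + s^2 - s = (2*n + s)*(s - 1)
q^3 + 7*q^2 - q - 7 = (q - 1)*(q + 1)*(q + 7)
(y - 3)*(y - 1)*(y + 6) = y^3 + 2*y^2 - 21*y + 18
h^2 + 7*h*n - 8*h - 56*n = (h - 8)*(h + 7*n)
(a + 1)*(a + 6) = a^2 + 7*a + 6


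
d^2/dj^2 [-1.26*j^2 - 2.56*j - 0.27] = -2.52000000000000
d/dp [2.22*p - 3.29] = 2.22000000000000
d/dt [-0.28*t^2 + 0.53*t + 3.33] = 0.53 - 0.56*t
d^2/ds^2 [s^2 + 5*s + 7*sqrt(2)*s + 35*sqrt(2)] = 2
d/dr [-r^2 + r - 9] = 1 - 2*r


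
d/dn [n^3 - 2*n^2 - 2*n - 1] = 3*n^2 - 4*n - 2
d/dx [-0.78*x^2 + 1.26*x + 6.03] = 1.26 - 1.56*x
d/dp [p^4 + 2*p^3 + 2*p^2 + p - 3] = 4*p^3 + 6*p^2 + 4*p + 1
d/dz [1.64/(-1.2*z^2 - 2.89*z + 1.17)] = (3.936*z + 4.7396)/(1.2*z^2 + 2.89*z - 1.17)^2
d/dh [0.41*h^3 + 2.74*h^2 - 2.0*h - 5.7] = 1.23*h^2 + 5.48*h - 2.0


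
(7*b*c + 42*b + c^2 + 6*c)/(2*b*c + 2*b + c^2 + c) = (7*b*c + 42*b + c^2 + 6*c)/(2*b*c + 2*b + c^2 + c)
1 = 1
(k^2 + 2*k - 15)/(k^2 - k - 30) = (k - 3)/(k - 6)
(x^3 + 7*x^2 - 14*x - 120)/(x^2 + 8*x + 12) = (x^2 + x - 20)/(x + 2)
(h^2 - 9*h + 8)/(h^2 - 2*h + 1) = (h - 8)/(h - 1)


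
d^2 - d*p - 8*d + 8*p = (d - 8)*(d - p)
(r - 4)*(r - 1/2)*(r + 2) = r^3 - 5*r^2/2 - 7*r + 4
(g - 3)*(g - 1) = g^2 - 4*g + 3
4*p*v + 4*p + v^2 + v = (4*p + v)*(v + 1)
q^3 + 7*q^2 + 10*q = q*(q + 2)*(q + 5)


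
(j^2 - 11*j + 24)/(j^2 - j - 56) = (j - 3)/(j + 7)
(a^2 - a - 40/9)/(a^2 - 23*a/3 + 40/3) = (a + 5/3)/(a - 5)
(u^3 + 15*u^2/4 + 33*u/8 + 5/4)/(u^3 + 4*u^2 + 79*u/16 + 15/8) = 2*(2*u + 1)/(4*u + 3)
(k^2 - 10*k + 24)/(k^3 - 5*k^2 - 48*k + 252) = (k - 4)/(k^2 + k - 42)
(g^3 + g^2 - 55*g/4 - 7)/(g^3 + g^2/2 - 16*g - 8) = (g - 7/2)/(g - 4)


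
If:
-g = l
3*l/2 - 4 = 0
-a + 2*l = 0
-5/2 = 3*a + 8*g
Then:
No Solution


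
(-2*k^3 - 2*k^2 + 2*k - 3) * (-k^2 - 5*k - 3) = 2*k^5 + 12*k^4 + 14*k^3 - k^2 + 9*k + 9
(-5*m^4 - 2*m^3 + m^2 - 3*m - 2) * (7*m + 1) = -35*m^5 - 19*m^4 + 5*m^3 - 20*m^2 - 17*m - 2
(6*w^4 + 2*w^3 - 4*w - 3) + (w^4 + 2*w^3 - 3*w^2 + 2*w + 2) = 7*w^4 + 4*w^3 - 3*w^2 - 2*w - 1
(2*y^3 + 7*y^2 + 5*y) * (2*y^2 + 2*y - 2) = 4*y^5 + 18*y^4 + 20*y^3 - 4*y^2 - 10*y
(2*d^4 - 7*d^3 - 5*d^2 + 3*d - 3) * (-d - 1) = -2*d^5 + 5*d^4 + 12*d^3 + 2*d^2 + 3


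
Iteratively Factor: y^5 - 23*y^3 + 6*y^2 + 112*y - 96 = (y + 4)*(y^4 - 4*y^3 - 7*y^2 + 34*y - 24) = (y - 4)*(y + 4)*(y^3 - 7*y + 6) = (y - 4)*(y + 3)*(y + 4)*(y^2 - 3*y + 2) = (y - 4)*(y - 1)*(y + 3)*(y + 4)*(y - 2)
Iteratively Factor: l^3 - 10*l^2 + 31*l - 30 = (l - 3)*(l^2 - 7*l + 10) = (l - 3)*(l - 2)*(l - 5)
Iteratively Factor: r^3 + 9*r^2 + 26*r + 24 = (r + 3)*(r^2 + 6*r + 8) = (r + 3)*(r + 4)*(r + 2)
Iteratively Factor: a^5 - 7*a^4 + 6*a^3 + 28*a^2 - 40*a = (a - 2)*(a^4 - 5*a^3 - 4*a^2 + 20*a) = (a - 2)^2*(a^3 - 3*a^2 - 10*a) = (a - 2)^2*(a + 2)*(a^2 - 5*a) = a*(a - 2)^2*(a + 2)*(a - 5)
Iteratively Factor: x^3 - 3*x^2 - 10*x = (x + 2)*(x^2 - 5*x) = x*(x + 2)*(x - 5)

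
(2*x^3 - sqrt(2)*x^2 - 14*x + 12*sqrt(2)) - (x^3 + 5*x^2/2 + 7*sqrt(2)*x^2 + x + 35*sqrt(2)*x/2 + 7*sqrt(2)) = x^3 - 8*sqrt(2)*x^2 - 5*x^2/2 - 35*sqrt(2)*x/2 - 15*x + 5*sqrt(2)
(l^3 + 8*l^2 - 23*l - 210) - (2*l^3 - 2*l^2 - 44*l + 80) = -l^3 + 10*l^2 + 21*l - 290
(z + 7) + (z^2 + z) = z^2 + 2*z + 7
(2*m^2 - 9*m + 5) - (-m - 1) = 2*m^2 - 8*m + 6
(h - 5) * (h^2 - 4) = h^3 - 5*h^2 - 4*h + 20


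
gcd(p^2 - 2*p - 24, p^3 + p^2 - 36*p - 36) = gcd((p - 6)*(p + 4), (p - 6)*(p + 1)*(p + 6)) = p - 6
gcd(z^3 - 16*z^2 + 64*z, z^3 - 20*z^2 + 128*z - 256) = z^2 - 16*z + 64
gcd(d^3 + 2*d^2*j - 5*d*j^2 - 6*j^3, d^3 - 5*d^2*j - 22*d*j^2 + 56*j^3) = d - 2*j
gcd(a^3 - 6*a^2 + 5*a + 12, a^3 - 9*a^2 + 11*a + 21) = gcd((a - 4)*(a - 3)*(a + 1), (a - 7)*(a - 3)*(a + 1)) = a^2 - 2*a - 3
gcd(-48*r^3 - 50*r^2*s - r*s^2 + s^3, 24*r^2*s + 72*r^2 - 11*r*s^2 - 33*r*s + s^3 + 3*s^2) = 8*r - s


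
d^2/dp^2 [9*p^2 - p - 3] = 18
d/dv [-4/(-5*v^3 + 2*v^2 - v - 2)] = 4*(-15*v^2 + 4*v - 1)/(5*v^3 - 2*v^2 + v + 2)^2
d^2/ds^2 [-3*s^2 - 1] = -6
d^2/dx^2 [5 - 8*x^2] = -16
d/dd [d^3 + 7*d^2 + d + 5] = 3*d^2 + 14*d + 1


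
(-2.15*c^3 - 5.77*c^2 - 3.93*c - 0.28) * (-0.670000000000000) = 1.4405*c^3 + 3.8659*c^2 + 2.6331*c + 0.1876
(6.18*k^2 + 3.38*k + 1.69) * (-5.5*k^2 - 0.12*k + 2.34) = -33.99*k^4 - 19.3316*k^3 + 4.7606*k^2 + 7.7064*k + 3.9546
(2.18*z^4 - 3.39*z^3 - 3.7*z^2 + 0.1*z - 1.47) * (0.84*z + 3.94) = 1.8312*z^5 + 5.7416*z^4 - 16.4646*z^3 - 14.494*z^2 - 0.8408*z - 5.7918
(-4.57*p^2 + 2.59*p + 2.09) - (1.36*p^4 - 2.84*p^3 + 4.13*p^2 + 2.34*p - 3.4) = -1.36*p^4 + 2.84*p^3 - 8.7*p^2 + 0.25*p + 5.49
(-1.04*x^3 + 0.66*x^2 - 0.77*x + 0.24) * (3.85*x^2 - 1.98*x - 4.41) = -4.004*x^5 + 4.6002*x^4 + 0.3151*x^3 - 0.462*x^2 + 2.9205*x - 1.0584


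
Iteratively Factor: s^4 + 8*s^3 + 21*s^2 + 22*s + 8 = (s + 1)*(s^3 + 7*s^2 + 14*s + 8) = (s + 1)*(s + 4)*(s^2 + 3*s + 2) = (s + 1)*(s + 2)*(s + 4)*(s + 1)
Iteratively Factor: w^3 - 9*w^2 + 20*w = (w - 4)*(w^2 - 5*w) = (w - 5)*(w - 4)*(w)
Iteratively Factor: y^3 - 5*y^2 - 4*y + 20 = (y + 2)*(y^2 - 7*y + 10) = (y - 2)*(y + 2)*(y - 5)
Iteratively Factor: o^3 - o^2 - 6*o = (o - 3)*(o^2 + 2*o) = (o - 3)*(o + 2)*(o)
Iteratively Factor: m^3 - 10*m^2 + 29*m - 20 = (m - 1)*(m^2 - 9*m + 20) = (m - 5)*(m - 1)*(m - 4)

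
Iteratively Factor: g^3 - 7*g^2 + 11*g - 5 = (g - 1)*(g^2 - 6*g + 5) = (g - 5)*(g - 1)*(g - 1)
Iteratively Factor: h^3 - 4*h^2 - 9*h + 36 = (h - 4)*(h^2 - 9) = (h - 4)*(h - 3)*(h + 3)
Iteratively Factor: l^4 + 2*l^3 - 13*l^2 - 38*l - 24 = (l - 4)*(l^3 + 6*l^2 + 11*l + 6) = (l - 4)*(l + 2)*(l^2 + 4*l + 3) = (l - 4)*(l + 2)*(l + 3)*(l + 1)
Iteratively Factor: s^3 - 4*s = (s - 2)*(s^2 + 2*s) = (s - 2)*(s + 2)*(s)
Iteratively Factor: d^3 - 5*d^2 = (d)*(d^2 - 5*d) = d*(d - 5)*(d)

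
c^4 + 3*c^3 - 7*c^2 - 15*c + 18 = (c - 2)*(c - 1)*(c + 3)^2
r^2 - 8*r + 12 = (r - 6)*(r - 2)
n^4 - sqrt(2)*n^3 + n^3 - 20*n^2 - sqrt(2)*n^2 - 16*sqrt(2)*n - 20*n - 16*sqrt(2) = (n + 1)*(n - 4*sqrt(2))*(n + sqrt(2))*(n + 2*sqrt(2))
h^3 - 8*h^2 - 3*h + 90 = (h - 6)*(h - 5)*(h + 3)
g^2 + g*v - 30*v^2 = (g - 5*v)*(g + 6*v)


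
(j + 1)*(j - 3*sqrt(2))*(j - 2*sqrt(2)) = j^3 - 5*sqrt(2)*j^2 + j^2 - 5*sqrt(2)*j + 12*j + 12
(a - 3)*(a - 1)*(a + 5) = a^3 + a^2 - 17*a + 15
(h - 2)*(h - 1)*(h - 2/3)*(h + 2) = h^4 - 5*h^3/3 - 10*h^2/3 + 20*h/3 - 8/3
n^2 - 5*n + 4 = (n - 4)*(n - 1)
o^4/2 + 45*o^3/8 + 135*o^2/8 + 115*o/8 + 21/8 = (o/2 + 1/2)*(o + 1/4)*(o + 3)*(o + 7)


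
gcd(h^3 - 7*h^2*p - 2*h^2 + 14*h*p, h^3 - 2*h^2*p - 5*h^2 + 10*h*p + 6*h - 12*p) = h - 2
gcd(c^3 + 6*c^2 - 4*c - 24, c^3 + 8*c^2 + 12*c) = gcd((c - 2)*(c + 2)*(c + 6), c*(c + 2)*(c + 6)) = c^2 + 8*c + 12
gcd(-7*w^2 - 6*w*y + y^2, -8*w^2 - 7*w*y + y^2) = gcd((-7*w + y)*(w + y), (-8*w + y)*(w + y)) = w + y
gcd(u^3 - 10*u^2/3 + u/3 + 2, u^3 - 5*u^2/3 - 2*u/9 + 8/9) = u^2 - u/3 - 2/3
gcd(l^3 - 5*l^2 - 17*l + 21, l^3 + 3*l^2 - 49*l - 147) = l^2 - 4*l - 21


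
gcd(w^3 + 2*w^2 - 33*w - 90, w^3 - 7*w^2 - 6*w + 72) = w^2 - 3*w - 18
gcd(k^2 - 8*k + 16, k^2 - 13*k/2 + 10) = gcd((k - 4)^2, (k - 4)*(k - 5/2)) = k - 4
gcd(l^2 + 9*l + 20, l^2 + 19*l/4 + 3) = l + 4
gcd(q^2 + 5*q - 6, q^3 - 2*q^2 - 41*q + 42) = q^2 + 5*q - 6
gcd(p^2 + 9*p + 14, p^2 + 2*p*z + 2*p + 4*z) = p + 2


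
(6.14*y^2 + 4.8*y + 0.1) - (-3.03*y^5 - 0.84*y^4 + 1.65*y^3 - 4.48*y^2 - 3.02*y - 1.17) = 3.03*y^5 + 0.84*y^4 - 1.65*y^3 + 10.62*y^2 + 7.82*y + 1.27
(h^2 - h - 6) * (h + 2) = h^3 + h^2 - 8*h - 12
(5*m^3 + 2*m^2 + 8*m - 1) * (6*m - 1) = 30*m^4 + 7*m^3 + 46*m^2 - 14*m + 1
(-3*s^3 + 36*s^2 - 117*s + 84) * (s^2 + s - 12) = -3*s^5 + 33*s^4 - 45*s^3 - 465*s^2 + 1488*s - 1008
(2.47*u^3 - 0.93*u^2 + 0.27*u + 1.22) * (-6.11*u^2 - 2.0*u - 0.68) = -15.0917*u^5 + 0.7423*u^4 - 1.4693*u^3 - 7.3618*u^2 - 2.6236*u - 0.8296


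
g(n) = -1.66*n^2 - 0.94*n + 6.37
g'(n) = -3.32*n - 0.94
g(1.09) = 3.37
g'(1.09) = -4.56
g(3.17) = -13.29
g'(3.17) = -11.46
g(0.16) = 6.18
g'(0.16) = -1.47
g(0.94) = 4.02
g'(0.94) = -4.06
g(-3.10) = -6.67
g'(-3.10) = 9.35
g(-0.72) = 6.19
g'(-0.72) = 1.45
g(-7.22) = -73.38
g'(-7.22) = 23.03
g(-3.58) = -11.54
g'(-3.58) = 10.95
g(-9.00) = -119.63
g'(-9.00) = 28.94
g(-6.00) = -47.75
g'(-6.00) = 18.98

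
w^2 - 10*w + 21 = (w - 7)*(w - 3)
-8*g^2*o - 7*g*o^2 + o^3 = o*(-8*g + o)*(g + o)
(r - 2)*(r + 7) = r^2 + 5*r - 14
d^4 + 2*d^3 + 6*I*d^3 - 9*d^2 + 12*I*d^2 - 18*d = d*(d + 2)*(d + 3*I)^2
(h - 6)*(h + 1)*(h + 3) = h^3 - 2*h^2 - 21*h - 18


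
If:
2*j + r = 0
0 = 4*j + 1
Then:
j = -1/4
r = 1/2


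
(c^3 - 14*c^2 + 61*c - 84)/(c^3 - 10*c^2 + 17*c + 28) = (c - 3)/(c + 1)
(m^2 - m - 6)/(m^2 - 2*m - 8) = (m - 3)/(m - 4)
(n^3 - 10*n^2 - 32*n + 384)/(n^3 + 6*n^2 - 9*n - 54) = (n^2 - 16*n + 64)/(n^2 - 9)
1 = 1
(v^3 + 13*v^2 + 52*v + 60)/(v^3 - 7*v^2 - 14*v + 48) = (v^3 + 13*v^2 + 52*v + 60)/(v^3 - 7*v^2 - 14*v + 48)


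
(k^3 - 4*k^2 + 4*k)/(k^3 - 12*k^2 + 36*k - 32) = k/(k - 8)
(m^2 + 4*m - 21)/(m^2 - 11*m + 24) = (m + 7)/(m - 8)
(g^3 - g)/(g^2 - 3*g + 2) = g*(g + 1)/(g - 2)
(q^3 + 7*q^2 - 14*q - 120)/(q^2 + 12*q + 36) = (q^2 + q - 20)/(q + 6)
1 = 1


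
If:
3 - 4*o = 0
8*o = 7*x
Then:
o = 3/4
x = 6/7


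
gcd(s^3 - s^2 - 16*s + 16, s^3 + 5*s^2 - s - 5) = s - 1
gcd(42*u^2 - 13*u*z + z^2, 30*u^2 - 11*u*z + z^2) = -6*u + z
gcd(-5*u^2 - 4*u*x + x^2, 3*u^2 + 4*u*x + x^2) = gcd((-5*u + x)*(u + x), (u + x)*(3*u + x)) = u + x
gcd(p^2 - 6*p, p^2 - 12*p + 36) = p - 6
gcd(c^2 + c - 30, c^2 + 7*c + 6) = c + 6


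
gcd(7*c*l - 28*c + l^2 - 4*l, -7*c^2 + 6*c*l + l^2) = 7*c + l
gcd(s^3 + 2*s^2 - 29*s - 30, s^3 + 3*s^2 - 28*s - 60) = s^2 + s - 30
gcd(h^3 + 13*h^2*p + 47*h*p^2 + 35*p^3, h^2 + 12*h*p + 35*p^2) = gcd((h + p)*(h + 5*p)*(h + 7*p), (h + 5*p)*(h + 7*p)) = h^2 + 12*h*p + 35*p^2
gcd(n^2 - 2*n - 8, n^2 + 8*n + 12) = n + 2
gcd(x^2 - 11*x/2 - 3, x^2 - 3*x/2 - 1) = x + 1/2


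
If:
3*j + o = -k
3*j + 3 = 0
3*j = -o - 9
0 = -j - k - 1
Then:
No Solution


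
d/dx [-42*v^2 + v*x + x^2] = v + 2*x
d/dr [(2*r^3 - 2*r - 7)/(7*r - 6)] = (28*r^3 - 36*r^2 + 61)/(49*r^2 - 84*r + 36)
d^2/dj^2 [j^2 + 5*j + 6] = 2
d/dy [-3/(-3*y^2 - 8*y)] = 6*(-3*y - 4)/(y^2*(3*y + 8)^2)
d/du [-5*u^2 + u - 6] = 1 - 10*u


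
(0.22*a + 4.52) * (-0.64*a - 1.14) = -0.1408*a^2 - 3.1436*a - 5.1528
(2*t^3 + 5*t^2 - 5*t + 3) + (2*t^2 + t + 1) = 2*t^3 + 7*t^2 - 4*t + 4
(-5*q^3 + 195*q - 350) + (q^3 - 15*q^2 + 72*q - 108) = -4*q^3 - 15*q^2 + 267*q - 458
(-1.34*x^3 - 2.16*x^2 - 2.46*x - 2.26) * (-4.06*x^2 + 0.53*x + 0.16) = 5.4404*x^5 + 8.0594*x^4 + 8.6284*x^3 + 7.5262*x^2 - 1.5914*x - 0.3616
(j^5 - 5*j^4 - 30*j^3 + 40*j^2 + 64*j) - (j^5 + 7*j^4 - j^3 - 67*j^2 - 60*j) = -12*j^4 - 29*j^3 + 107*j^2 + 124*j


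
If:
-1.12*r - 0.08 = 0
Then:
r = -0.07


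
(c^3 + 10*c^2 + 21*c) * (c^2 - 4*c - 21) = c^5 + 6*c^4 - 40*c^3 - 294*c^2 - 441*c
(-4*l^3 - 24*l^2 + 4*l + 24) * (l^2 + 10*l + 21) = -4*l^5 - 64*l^4 - 320*l^3 - 440*l^2 + 324*l + 504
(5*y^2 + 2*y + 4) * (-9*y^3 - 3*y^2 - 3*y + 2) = -45*y^5 - 33*y^4 - 57*y^3 - 8*y^2 - 8*y + 8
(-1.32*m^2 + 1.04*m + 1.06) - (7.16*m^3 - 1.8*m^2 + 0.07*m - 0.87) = -7.16*m^3 + 0.48*m^2 + 0.97*m + 1.93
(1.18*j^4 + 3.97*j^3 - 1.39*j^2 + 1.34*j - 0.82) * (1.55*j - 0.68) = 1.829*j^5 + 5.3511*j^4 - 4.8541*j^3 + 3.0222*j^2 - 2.1822*j + 0.5576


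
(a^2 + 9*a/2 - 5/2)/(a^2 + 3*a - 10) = (a - 1/2)/(a - 2)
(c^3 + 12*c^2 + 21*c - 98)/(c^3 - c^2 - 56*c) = (c^2 + 5*c - 14)/(c*(c - 8))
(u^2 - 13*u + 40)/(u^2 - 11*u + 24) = (u - 5)/(u - 3)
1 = 1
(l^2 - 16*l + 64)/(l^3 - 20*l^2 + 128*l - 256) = 1/(l - 4)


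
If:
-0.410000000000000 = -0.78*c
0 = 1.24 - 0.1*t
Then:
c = 0.53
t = 12.40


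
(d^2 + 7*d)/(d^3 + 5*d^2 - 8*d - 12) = d*(d + 7)/(d^3 + 5*d^2 - 8*d - 12)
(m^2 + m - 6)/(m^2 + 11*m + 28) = (m^2 + m - 6)/(m^2 + 11*m + 28)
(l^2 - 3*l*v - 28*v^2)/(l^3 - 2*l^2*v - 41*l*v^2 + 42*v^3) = (-l - 4*v)/(-l^2 - 5*l*v + 6*v^2)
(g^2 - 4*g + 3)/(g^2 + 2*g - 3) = (g - 3)/(g + 3)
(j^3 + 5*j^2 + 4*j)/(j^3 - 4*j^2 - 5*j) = (j + 4)/(j - 5)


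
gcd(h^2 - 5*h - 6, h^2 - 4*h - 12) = h - 6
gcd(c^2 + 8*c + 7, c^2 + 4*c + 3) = c + 1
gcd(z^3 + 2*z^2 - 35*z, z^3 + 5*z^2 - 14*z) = z^2 + 7*z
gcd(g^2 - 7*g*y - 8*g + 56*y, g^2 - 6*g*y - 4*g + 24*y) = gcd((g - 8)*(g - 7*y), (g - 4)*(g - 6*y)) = 1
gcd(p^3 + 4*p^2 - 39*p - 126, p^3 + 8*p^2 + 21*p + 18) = p + 3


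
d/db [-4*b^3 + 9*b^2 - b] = -12*b^2 + 18*b - 1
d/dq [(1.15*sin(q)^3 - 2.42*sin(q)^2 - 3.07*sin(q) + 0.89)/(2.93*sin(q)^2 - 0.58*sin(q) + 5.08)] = (3.3695*sin(q)^4 - 1.334*sin(q)^3 + 27.9247*sin(q)^2 - 29.8026*sin(q) - 15.0794)*cos(q)/(8.5849*sin(q)^4 - 3.3988*sin(q)^3 + 30.1052*sin(q)^2 - 5.8928*sin(q) + 25.8064)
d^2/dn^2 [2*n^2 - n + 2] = 4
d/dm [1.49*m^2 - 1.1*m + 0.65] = 2.98*m - 1.1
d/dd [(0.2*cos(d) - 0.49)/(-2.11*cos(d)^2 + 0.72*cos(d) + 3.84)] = (-0.422*cos(d)^2 + 2.0678*cos(d) - 1.1208)*sin(d)/(4.4521*cos(d)^4 - 3.0384*cos(d)^3 - 15.6864*cos(d)^2 + 5.5296*cos(d) + 14.7456)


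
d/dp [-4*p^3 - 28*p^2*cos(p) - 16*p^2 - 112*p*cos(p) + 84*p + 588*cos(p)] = 28*p^2*sin(p) - 12*p^2 + 112*p*sin(p) - 56*p*cos(p) - 32*p - 588*sin(p) - 112*cos(p) + 84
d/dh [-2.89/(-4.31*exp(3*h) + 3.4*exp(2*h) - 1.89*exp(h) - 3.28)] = (-37.3677*exp(2*h) + 19.652*exp(h) - 5.4621)*exp(h)/(4.31*exp(3*h) - 3.4*exp(2*h) + 1.89*exp(h) + 3.28)^2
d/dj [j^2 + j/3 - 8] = 2*j + 1/3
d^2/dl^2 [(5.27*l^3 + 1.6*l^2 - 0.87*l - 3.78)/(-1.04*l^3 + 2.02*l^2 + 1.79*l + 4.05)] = (-25.603552*l^6 - 53.21784*l^5 - 246.14304*l^4 - 147.039018*l^3 - 56.395926*l^2 - 383.817366*l - 102.727494)/(1.124864*l^9 - 6.554496*l^8 + 6.922656*l^7 + 1.178744*l^6 + 39.134484*l^5 - 23.756826*l^4 - 42.423479*l^3 - 138.328965*l^2 - 88.081425*l - 66.430125)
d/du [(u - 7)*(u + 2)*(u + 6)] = 3*u^2 + 2*u - 44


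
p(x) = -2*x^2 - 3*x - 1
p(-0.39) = -0.13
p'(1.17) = -7.68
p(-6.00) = -55.00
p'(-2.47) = 6.88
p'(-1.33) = 2.32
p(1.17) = -7.25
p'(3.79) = -18.16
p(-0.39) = -0.13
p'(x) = -4*x - 3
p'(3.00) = -15.00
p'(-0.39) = -1.44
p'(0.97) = -6.88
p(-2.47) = -5.79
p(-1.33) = -0.55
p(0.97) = -5.79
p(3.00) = -28.00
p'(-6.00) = 21.00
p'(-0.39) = -1.44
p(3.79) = -41.10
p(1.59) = -10.83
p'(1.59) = -9.36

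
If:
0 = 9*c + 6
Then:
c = -2/3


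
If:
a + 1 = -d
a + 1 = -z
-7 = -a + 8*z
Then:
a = -1/9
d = -8/9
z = -8/9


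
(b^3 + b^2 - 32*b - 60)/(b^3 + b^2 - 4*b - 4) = (b^2 - b - 30)/(b^2 - b - 2)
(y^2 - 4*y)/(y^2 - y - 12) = y/(y + 3)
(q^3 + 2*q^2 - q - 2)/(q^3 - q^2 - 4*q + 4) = (q + 1)/(q - 2)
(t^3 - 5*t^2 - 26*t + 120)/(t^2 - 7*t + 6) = (t^2 + t - 20)/(t - 1)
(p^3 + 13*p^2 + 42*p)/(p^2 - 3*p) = (p^2 + 13*p + 42)/(p - 3)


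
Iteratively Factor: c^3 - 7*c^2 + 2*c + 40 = (c + 2)*(c^2 - 9*c + 20) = (c - 5)*(c + 2)*(c - 4)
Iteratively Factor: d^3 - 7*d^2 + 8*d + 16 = (d - 4)*(d^2 - 3*d - 4) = (d - 4)*(d + 1)*(d - 4)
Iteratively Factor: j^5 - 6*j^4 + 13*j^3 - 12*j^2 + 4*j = (j - 1)*(j^4 - 5*j^3 + 8*j^2 - 4*j) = j*(j - 1)*(j^3 - 5*j^2 + 8*j - 4) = j*(j - 1)^2*(j^2 - 4*j + 4) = j*(j - 2)*(j - 1)^2*(j - 2)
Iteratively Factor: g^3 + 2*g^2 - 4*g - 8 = (g + 2)*(g^2 - 4) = (g + 2)^2*(g - 2)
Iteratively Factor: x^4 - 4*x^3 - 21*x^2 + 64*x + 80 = (x + 1)*(x^3 - 5*x^2 - 16*x + 80) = (x - 4)*(x + 1)*(x^2 - x - 20) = (x - 4)*(x + 1)*(x + 4)*(x - 5)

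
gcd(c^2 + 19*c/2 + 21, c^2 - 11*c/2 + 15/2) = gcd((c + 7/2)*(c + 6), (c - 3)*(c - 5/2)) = 1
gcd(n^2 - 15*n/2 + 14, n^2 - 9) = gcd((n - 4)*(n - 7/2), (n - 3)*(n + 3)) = 1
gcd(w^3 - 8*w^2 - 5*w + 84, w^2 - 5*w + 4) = w - 4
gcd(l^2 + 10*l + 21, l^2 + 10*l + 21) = l^2 + 10*l + 21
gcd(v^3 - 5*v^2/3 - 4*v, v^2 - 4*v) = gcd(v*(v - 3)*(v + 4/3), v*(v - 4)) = v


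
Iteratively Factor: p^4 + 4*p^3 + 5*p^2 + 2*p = (p)*(p^3 + 4*p^2 + 5*p + 2) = p*(p + 1)*(p^2 + 3*p + 2) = p*(p + 1)*(p + 2)*(p + 1)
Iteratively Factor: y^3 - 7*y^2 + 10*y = (y)*(y^2 - 7*y + 10) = y*(y - 2)*(y - 5)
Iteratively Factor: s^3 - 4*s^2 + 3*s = (s)*(s^2 - 4*s + 3) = s*(s - 1)*(s - 3)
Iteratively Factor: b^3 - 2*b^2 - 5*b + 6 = (b - 3)*(b^2 + b - 2) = (b - 3)*(b - 1)*(b + 2)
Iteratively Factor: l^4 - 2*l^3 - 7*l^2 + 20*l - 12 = (l - 1)*(l^3 - l^2 - 8*l + 12) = (l - 2)*(l - 1)*(l^2 + l - 6) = (l - 2)^2*(l - 1)*(l + 3)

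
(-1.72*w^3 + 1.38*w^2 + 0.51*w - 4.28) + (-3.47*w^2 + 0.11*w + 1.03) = -1.72*w^3 - 2.09*w^2 + 0.62*w - 3.25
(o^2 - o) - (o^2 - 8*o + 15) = 7*o - 15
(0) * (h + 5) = 0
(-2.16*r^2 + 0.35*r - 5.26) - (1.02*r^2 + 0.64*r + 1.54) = -3.18*r^2 - 0.29*r - 6.8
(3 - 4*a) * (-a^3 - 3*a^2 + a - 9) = 4*a^4 + 9*a^3 - 13*a^2 + 39*a - 27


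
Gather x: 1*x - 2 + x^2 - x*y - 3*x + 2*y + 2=x^2 + x*(-y - 2) + 2*y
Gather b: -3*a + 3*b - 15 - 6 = -3*a + 3*b - 21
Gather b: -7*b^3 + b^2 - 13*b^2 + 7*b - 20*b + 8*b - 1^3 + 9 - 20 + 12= -7*b^3 - 12*b^2 - 5*b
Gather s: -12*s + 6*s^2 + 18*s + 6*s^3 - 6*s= 6*s^3 + 6*s^2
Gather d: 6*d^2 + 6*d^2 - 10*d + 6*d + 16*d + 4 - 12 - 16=12*d^2 + 12*d - 24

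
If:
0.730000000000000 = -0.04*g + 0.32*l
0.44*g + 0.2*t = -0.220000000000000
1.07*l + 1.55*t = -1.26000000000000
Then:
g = 0.61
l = 2.36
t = -2.44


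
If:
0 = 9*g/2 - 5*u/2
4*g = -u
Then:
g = 0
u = 0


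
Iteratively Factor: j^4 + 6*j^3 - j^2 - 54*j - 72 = (j + 2)*(j^3 + 4*j^2 - 9*j - 36) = (j + 2)*(j + 3)*(j^2 + j - 12) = (j + 2)*(j + 3)*(j + 4)*(j - 3)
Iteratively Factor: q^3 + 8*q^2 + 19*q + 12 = (q + 4)*(q^2 + 4*q + 3) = (q + 1)*(q + 4)*(q + 3)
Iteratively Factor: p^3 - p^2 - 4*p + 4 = (p + 2)*(p^2 - 3*p + 2) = (p - 1)*(p + 2)*(p - 2)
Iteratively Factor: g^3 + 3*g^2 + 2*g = (g)*(g^2 + 3*g + 2) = g*(g + 2)*(g + 1)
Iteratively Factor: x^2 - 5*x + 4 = (x - 1)*(x - 4)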